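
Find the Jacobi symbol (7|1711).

Reciprocity: 7 ≡ 3 and 1711 ≡ 3 (mod 4), so (7/1711) = −(1711/7).
Reduce top mod 7: now compute (3/7).
Reciprocity: 3 ≡ 3 and 7 ≡ 3 (mod 4), so (3/7) = −(7/3).
Reduce top mod 3: now compute (1/3).
Reached (1/3) = 1. Collecting the sign flips along the way, the symbol is +1.

1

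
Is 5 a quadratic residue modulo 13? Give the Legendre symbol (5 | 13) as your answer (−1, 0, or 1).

Reciprocity: 5 ≡ 1 and 13 ≡ 1 (mod 4), so (5/13) = +(13/5).
Reduce top mod 5: now compute (3/5).
Reciprocity: 3 ≡ 3 and 5 ≡ 1 (mod 4), so (3/5) = +(5/3).
Reduce top mod 3: now compute (2/3).
Pull out 2: since 3 ≡ 3 (mod 8), (2/3) = -1.
Reached (1/3) = 1. Collecting the sign flips along the way, the symbol is -1.

-1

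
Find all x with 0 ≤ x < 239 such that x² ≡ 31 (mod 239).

Since 239 ≡ 3 (mod 4), a square root of 31 is 31^((239+1)/4) = 31^60 mod 239.
Repeated squaring: 31^2≡5, 31^4≡25, 31^8≡147, 31^16≡99, 31^32≡2 (mod 239).
31^60 = 31^(32+16+8+4) ≡ 134 (mod 239).
Check: 134² = 17956 ≡ 31 (mod 239). The two roots are 105 and 134.

105, 134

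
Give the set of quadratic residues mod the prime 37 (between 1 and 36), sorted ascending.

1,3,4,7,9,10,11,12,16,21,25,26,27,28,30,33,34,36

Square k = 1,…,18 (k and 37−k give the same square):
1²=1, 2²=4, 3²=9, 4²=16, 5²=25, 6²=36, 7²≡12, 8²≡27, 9²≡7, 10²≡26, 11²≡10, 12²≡33, 13²≡21, 14²≡11, 15²≡3, 16²≡34, 17²≡30, 18²≡28 (mod 37).
So the quadratic residues mod 37 are {1, 3, 4, 7, 9, 10, 11, 12, 16, 21, 25, 26, 27, 28, 30, 33, 34, 36}.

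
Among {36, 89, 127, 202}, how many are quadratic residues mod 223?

(36/223) = +1 → QR.
(89/223) = +1 → QR.
(127/223) = +1 → QR.
(202/223) = +1 → QR.
Total quadratic residues among the 4: 4.

4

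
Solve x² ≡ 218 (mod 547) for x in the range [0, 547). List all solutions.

232, 315

Since 547 ≡ 3 (mod 4), a square root of 218 is 218^((547+1)/4) = 218^137 mod 547.
Repeated squaring: 218^2≡482, 218^4≡396, 218^8≡374, 218^16≡391, 218^32≡268, 218^64≡167, 218^128≡539 (mod 547).
218^137 = 218^(128+8+1) ≡ 315 (mod 547).
Check: 315² = 99225 ≡ 218 (mod 547). The two roots are 232 and 315.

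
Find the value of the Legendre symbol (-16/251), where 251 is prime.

-1

Euler's criterion: (-16/251) ≡ 235^125 (mod 251).
235^2 ≡ 5 (mod 251)
235^4 ≡ 25 (mod 251)
235^8 ≡ 123 (mod 251)
235^16 ≡ 69 (mod 251)
235^32 ≡ 243 (mod 251)
235^64 ≡ 64 (mod 251)
235^125 = 235^(64+32+16+8+4+1) ≡ 250 (mod 251).
Result is 250 ≡ −1, so (-16/251) = −1.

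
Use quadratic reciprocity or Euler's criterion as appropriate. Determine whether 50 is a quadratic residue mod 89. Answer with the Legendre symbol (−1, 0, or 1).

Pull out 2: since 89 ≡ 1 (mod 8), (2/89) = +1.
Reciprocity: 25 ≡ 1 and 89 ≡ 1 (mod 4), so (25/89) = +(89/25).
Reduce top mod 25: now compute (14/25).
Pull out 2: since 25 ≡ 1 (mod 8), (2/25) = +1.
Reciprocity: 7 ≡ 3 and 25 ≡ 1 (mod 4), so (7/25) = +(25/7).
Reduce top mod 7: now compute (4/7).
Pull out 2^2: since 7 ≡ 7 (mod 8), (2/7) = +1, so (2/7)^2 = +1.
Reached (1/7) = 1. Collecting the sign flips along the way, the symbol is +1.

1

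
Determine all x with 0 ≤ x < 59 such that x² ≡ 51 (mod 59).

13, 46

Since 59 ≡ 3 (mod 4), a square root of 51 is 51^((59+1)/4) = 51^15 mod 59.
Repeated squaring: 51^2≡5, 51^4≡25, 51^8≡35 (mod 59).
51^15 = 51^(8+4+2+1) ≡ 46 (mod 59).
Check: 46² = 2116 ≡ 51 (mod 59). The two roots are 13 and 46.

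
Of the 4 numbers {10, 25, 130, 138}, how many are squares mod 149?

2

(10/149) = -1 → non-residue.
(25/149) = +1 → QR.
(130/149) = +1 → QR.
(138/149) = -1 → non-residue.
Total quadratic residues among the 4: 2.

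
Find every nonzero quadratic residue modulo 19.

1,4,5,6,7,9,11,16,17

Square k = 1,…,9 (k and 19−k give the same square):
1²=1, 2²=4, 3²=9, 4²=16, 5²≡6, 6²≡17, 7²≡11, 8²≡7, 9²≡5 (mod 19).
So the quadratic residues mod 19 are {1, 4, 5, 6, 7, 9, 11, 16, 17}.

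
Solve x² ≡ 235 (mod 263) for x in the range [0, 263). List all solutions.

Since 263 ≡ 3 (mod 4), a square root of 235 is 235^((263+1)/4) = 235^66 mod 263.
Repeated squaring: 235^2≡258, 235^4≡25, 235^8≡99, 235^16≡70, 235^32≡166, 235^64≡204 (mod 263).
235^66 = 235^(64+2) ≡ 32 (mod 263).
Check: 32² = 1024 ≡ 235 (mod 263). The two roots are 32 and 231.

32, 231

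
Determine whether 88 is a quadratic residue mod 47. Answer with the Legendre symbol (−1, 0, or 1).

Euler's criterion: (88/47) ≡ 41^23 (mod 47).
41^2 ≡ 36 (mod 47)
41^4 ≡ 27 (mod 47)
41^8 ≡ 24 (mod 47)
41^16 ≡ 12 (mod 47)
41^23 = 41^(16+4+2+1) ≡ 46 (mod 47).
Result is 46 ≡ −1, so (88/47) = −1.

-1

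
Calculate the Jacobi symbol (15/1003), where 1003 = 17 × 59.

Reciprocity: 15 ≡ 3 and 1003 ≡ 3 (mod 4), so (15/1003) = −(1003/15).
Reduce top mod 15: now compute (13/15).
Reciprocity: 13 ≡ 1 and 15 ≡ 3 (mod 4), so (13/15) = +(15/13).
Reduce top mod 13: now compute (2/13).
Pull out 2: since 13 ≡ 5 (mod 8), (2/13) = -1.
Reached (1/13) = 1. Collecting the sign flips along the way, the symbol is +1.

1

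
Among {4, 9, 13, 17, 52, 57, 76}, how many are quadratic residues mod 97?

2

(4/97) = +1 → QR.
(9/97) = +1 → QR.
(13/97) = -1 → non-residue.
(17/97) = -1 → non-residue.
(52/97) = -1 → non-residue.
(57/97) = -1 → non-residue.
(76/97) = -1 → non-residue.
Total quadratic residues among the 7: 2.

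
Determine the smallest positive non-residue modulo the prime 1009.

11

(2/1009) = +1, so 2 is a residue.
(3/1009) = +1, so 3 is a residue.
(4/1009) = +1, so 4 is a residue.
(5/1009) = +1, so 5 is a residue.
(6/1009) = +1, so 6 is a residue.
(7/1009) = +1, so 7 is a residue.
(8/1009) = +1, so 8 is a residue.
(9/1009) = +1, so 9 is a residue.
(10/1009) = +1, so 10 is a residue.
(11/1009) = −1, so 11 is the smallest positive non-residue mod 1009.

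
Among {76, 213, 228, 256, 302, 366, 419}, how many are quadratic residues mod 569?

(76/569) = -1 → non-residue.
(213/569) = -1 → non-residue.
(228/569) = +1 → QR.
(256/569) = +1 → QR.
(302/569) = +1 → QR.
(366/569) = -1 → non-residue.
(419/569) = -1 → non-residue.
Total quadratic residues among the 7: 3.

3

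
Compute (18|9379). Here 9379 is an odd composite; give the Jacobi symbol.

-1

Pull out 2: since 9379 ≡ 3 (mod 8), (2/9379) = -1.
Reciprocity: 9 ≡ 1 and 9379 ≡ 3 (mod 4), so (9/9379) = +(9379/9).
Reduce top mod 9: now compute (1/9).
Reached (1/9) = 1. Collecting the sign flips along the way, the symbol is -1.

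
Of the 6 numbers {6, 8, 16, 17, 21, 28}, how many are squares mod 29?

3

(6/29) = +1 → QR.
(8/29) = -1 → non-residue.
(16/29) = +1 → QR.
(17/29) = -1 → non-residue.
(21/29) = -1 → non-residue.
(28/29) = +1 → QR.
Total quadratic residues among the 6: 3.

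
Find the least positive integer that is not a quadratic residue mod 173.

(2/173) = −1, so 2 is the smallest positive non-residue mod 173.

2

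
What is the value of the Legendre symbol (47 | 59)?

Reciprocity: 47 ≡ 3 and 59 ≡ 3 (mod 4), so (47/59) = −(59/47).
Reduce top mod 47: now compute (12/47).
Pull out 2^2: since 47 ≡ 7 (mod 8), (2/47) = +1, so (2/47)^2 = +1.
Reciprocity: 3 ≡ 3 and 47 ≡ 3 (mod 4), so (3/47) = −(47/3).
Reduce top mod 3: now compute (2/3).
Pull out 2: since 3 ≡ 3 (mod 8), (2/3) = -1.
Reached (1/3) = 1. Collecting the sign flips along the way, the symbol is -1.

-1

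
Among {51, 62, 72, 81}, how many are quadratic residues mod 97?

3

(51/97) = -1 → non-residue.
(62/97) = +1 → QR.
(72/97) = +1 → QR.
(81/97) = +1 → QR.
Total quadratic residues among the 4: 3.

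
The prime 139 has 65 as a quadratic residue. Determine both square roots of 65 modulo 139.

Since 139 ≡ 3 (mod 4), a square root of 65 is 65^((139+1)/4) = 65^35 mod 139.
Repeated squaring: 65^2≡55, 65^4≡106, 65^8≡116, 65^16≡112, 65^32≡34 (mod 139).
65^35 = 65^(32+2+1) ≡ 64 (mod 139).
Check: 64² = 4096 ≡ 65 (mod 139). The two roots are 64 and 75.

64, 75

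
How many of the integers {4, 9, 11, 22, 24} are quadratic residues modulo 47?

(4/47) = +1 → QR.
(9/47) = +1 → QR.
(11/47) = -1 → non-residue.
(22/47) = -1 → non-residue.
(24/47) = +1 → QR.
Total quadratic residues among the 5: 3.

3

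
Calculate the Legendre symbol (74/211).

Pull out 2: since 211 ≡ 3 (mod 8), (2/211) = -1.
Reciprocity: 37 ≡ 1 and 211 ≡ 3 (mod 4), so (37/211) = +(211/37).
Reduce top mod 37: now compute (26/37).
Pull out 2: since 37 ≡ 5 (mod 8), (2/37) = -1.
Reciprocity: 13 ≡ 1 and 37 ≡ 1 (mod 4), so (13/37) = +(37/13).
Reduce top mod 13: now compute (11/13).
Reciprocity: 11 ≡ 3 and 13 ≡ 1 (mod 4), so (11/13) = +(13/11).
Reduce top mod 11: now compute (2/11).
Pull out 2: since 11 ≡ 3 (mod 8), (2/11) = -1.
Reached (1/11) = 1. Collecting the sign flips along the way, the symbol is -1.

-1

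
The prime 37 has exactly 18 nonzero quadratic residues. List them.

Square k = 1,…,18 (k and 37−k give the same square):
1²=1, 2²=4, 3²=9, 4²=16, 5²=25, 6²=36, 7²≡12, 8²≡27, 9²≡7, 10²≡26, 11²≡10, 12²≡33, 13²≡21, 14²≡11, 15²≡3, 16²≡34, 17²≡30, 18²≡28 (mod 37).
So the quadratic residues mod 37 are {1, 3, 4, 7, 9, 10, 11, 12, 16, 21, 25, 26, 27, 28, 30, 33, 34, 36}.

1 3 4 7 9 10 11 12 16 21 25 26 27 28 30 33 34 36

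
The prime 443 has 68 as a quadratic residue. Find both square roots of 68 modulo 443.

152, 291

Since 443 ≡ 3 (mod 4), a square root of 68 is 68^((443+1)/4) = 68^111 mod 443.
Repeated squaring: 68^2≡194, 68^4≡424, 68^8≡361, 68^16≡79, 68^32≡39, 68^64≡192 (mod 443).
68^111 = 68^(64+32+8+4+2+1) ≡ 152 (mod 443).
Check: 152² = 23104 ≡ 68 (mod 443). The two roots are 152 and 291.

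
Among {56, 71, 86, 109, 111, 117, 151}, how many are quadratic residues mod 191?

3

(56/191) = -1 → non-residue.
(71/191) = -1 → non-residue.
(86/191) = +1 → QR.
(109/191) = +1 → QR.
(111/191) = -1 → non-residue.
(117/191) = +1 → QR.
(151/191) = -1 → non-residue.
Total quadratic residues among the 7: 3.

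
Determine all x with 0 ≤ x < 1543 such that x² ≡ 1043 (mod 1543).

Since 1543 ≡ 3 (mod 4), a square root of 1043 is 1043^((1543+1)/4) = 1043^386 mod 1543.
Repeated squaring: 1043^2≡34, 1043^4≡1156, 1043^8≡98, 1043^16≡346, 1043^32≡905, 1043^64≡1235, 1043^128≡741, 1043^256≡1316 (mod 1543).
1043^386 = 1043^(256+128+2) ≡ 863 (mod 1543).
Check: 863² = 744769 ≡ 1043 (mod 1543). The two roots are 680 and 863.

680, 863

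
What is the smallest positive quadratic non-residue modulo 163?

(2/163) = −1, so 2 is the smallest positive non-residue mod 163.

2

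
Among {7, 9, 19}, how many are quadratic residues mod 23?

1

(7/23) = -1 → non-residue.
(9/23) = +1 → QR.
(19/23) = -1 → non-residue.
Total quadratic residues among the 3: 1.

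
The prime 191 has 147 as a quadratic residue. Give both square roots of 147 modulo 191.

Since 191 ≡ 3 (mod 4), a square root of 147 is 147^((191+1)/4) = 147^48 mod 191.
Repeated squaring: 147^2≡26, 147^4≡103, 147^8≡104, 147^16≡120, 147^32≡75 (mod 191).
147^48 = 147^(32+16) ≡ 23 (mod 191).
Check: 23² = 529 ≡ 147 (mod 191). The two roots are 23 and 168.

23, 168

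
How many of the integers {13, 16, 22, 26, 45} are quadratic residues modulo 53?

2

(13/53) = +1 → QR.
(16/53) = +1 → QR.
(22/53) = -1 → non-residue.
(26/53) = -1 → non-residue.
(45/53) = -1 → non-residue.
Total quadratic residues among the 5: 2.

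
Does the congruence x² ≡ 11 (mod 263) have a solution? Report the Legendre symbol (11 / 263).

1

Euler's criterion: (11/263) ≡ 11^131 (mod 263).
11^2 ≡ 121 (mod 263)
11^4 ≡ 176 (mod 263)
11^8 ≡ 205 (mod 263)
11^16 ≡ 208 (mod 263)
11^32 ≡ 132 (mod 263)
11^64 ≡ 66 (mod 263)
11^128 ≡ 148 (mod 263)
11^131 = 11^(128+2+1) ≡ 1 (mod 263).
Result is 1, so (11/263) = 1.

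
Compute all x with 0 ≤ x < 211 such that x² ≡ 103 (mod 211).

Since 211 ≡ 3 (mod 4), a square root of 103 is 103^((211+1)/4) = 103^53 mod 211.
Repeated squaring: 103^2≡59, 103^4≡105, 103^8≡53, 103^16≡66, 103^32≡136 (mod 211).
103^53 = 103^(32+16+4+1) ≡ 37 (mod 211).
Check: 37² = 1369 ≡ 103 (mod 211). The two roots are 37 and 174.

37, 174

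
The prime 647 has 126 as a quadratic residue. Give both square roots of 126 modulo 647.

171, 476

Since 647 ≡ 3 (mod 4), a square root of 126 is 126^((647+1)/4) = 126^162 mod 647.
Repeated squaring: 126^2≡348, 126^4≡115, 126^8≡285, 126^16≡350, 126^32≡217, 126^64≡505, 126^128≡107 (mod 647).
126^162 = 126^(128+32+2) ≡ 476 (mod 647).
Check: 476² = 226576 ≡ 126 (mod 647). The two roots are 171 and 476.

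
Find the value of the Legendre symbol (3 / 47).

Reciprocity: 3 ≡ 3 and 47 ≡ 3 (mod 4), so (3/47) = −(47/3).
Reduce top mod 3: now compute (2/3).
Pull out 2: since 3 ≡ 3 (mod 8), (2/3) = -1.
Reached (1/3) = 1. Collecting the sign flips along the way, the symbol is +1.

1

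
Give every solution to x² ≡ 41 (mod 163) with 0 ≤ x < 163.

81, 82

Since 163 ≡ 3 (mod 4), a square root of 41 is 41^((163+1)/4) = 41^41 mod 163.
Repeated squaring: 41^2≡51, 41^4≡156, 41^8≡49, 41^16≡119, 41^32≡143 (mod 163).
41^41 = 41^(32+8+1) ≡ 81 (mod 163).
Check: 81² = 6561 ≡ 41 (mod 163). The two roots are 81 and 82.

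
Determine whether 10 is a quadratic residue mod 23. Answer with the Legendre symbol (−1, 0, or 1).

Euler's criterion: (10/23) ≡ 10^11 (mod 23).
10^2 ≡ 8 (mod 23)
10^4 ≡ 18 (mod 23)
10^8 ≡ 2 (mod 23)
10^11 = 10^(8+2+1) ≡ 22 (mod 23).
Result is 22 ≡ −1, so (10/23) = −1.

-1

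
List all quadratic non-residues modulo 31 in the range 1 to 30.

Square k = 1,…,15 (k and 31−k give the same square):
1²=1, 2²=4, 3²=9, 4²=16, 5²=25, 6²≡5, 7²≡18, 8²≡2, 9²≡19, 10²≡7, 11²≡28, 12²≡20, 13²≡14, 14²≡10, 15²≡8 (mod 31).
The residues are {1, 2, 4, 5, 7, 8, 9, 10, 14, 16, 18, 19, 20, 25, 28}; the non-residues are the remaining 15 nonzero classes.

3,6,11,12,13,15,17,21,22,23,24,26,27,29,30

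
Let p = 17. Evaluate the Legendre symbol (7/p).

-1

Reciprocity: 7 ≡ 3 and 17 ≡ 1 (mod 4), so (7/17) = +(17/7).
Reduce top mod 7: now compute (3/7).
Reciprocity: 3 ≡ 3 and 7 ≡ 3 (mod 4), so (3/7) = −(7/3).
Reduce top mod 3: now compute (1/3).
Reached (1/3) = 1. Collecting the sign flips along the way, the symbol is -1.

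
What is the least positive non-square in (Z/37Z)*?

(2/37) = −1, so 2 is the smallest positive non-residue mod 37.

2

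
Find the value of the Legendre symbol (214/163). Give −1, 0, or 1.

1

Euler's criterion: (214/163) ≡ 51^81 (mod 163).
51^2 ≡ 156 (mod 163)
51^4 ≡ 49 (mod 163)
51^8 ≡ 119 (mod 163)
51^16 ≡ 143 (mod 163)
51^32 ≡ 74 (mod 163)
51^64 ≡ 97 (mod 163)
51^81 = 51^(64+16+1) ≡ 1 (mod 163).
Result is 1, so (214/163) = 1.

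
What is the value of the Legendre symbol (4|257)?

1

Pull out 2^2: since 257 ≡ 1 (mod 8), (2/257) = +1, so (2/257)^2 = +1.
Reached (1/257) = 1. Collecting the sign flips along the way, the symbol is +1.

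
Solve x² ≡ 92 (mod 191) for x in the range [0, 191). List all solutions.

61, 130

Since 191 ≡ 3 (mod 4), a square root of 92 is 92^((191+1)/4) = 92^48 mod 191.
Repeated squaring: 92^2≡60, 92^4≡162, 92^8≡77, 92^16≡8, 92^32≡64 (mod 191).
92^48 = 92^(32+16) ≡ 130 (mod 191).
Check: 130² = 16900 ≡ 92 (mod 191). The two roots are 61 and 130.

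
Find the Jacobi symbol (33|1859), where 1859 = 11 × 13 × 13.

Reciprocity: 33 ≡ 1 and 1859 ≡ 3 (mod 4), so (33/1859) = +(1859/33).
Reduce top mod 33: now compute (11/33).
Reciprocity: 11 ≡ 3 and 33 ≡ 1 (mod 4), so (11/33) = +(33/11).
Reduce top mod 11: now compute (0/11).
Top reduces to 0: gcd > 1, so the symbol is 0.

0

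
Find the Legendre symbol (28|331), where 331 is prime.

-1

Pull out 2^2: since 331 ≡ 3 (mod 8), (2/331) = -1, so (2/331)^2 = +1.
Reciprocity: 7 ≡ 3 and 331 ≡ 3 (mod 4), so (7/331) = −(331/7).
Reduce top mod 7: now compute (2/7).
Pull out 2: since 7 ≡ 7 (mod 8), (2/7) = +1.
Reached (1/7) = 1. Collecting the sign flips along the way, the symbol is -1.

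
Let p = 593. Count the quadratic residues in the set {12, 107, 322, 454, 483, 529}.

3

(12/593) = -1 → non-residue.
(107/593) = -1 → non-residue.
(322/593) = -1 → non-residue.
(454/593) = +1 → QR.
(483/593) = +1 → QR.
(529/593) = +1 → QR.
Total quadratic residues among the 6: 3.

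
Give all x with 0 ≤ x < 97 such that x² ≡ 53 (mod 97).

21, 76

97 ≡ 1 (mod 4), so we find a root by search.
Trying successive values, 21² = 441 ≡ 53 (mod 97). The other root is 97 − 21 = 76.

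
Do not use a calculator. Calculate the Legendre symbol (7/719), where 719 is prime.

Reciprocity: 7 ≡ 3 and 719 ≡ 3 (mod 4), so (7/719) = −(719/7).
Reduce top mod 7: now compute (5/7).
Reciprocity: 5 ≡ 1 and 7 ≡ 3 (mod 4), so (5/7) = +(7/5).
Reduce top mod 5: now compute (2/5).
Pull out 2: since 5 ≡ 5 (mod 8), (2/5) = -1.
Reached (1/5) = 1. Collecting the sign flips along the way, the symbol is +1.

1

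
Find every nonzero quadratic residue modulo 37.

Square k = 1,…,18 (k and 37−k give the same square):
1²=1, 2²=4, 3²=9, 4²=16, 5²=25, 6²=36, 7²≡12, 8²≡27, 9²≡7, 10²≡26, 11²≡10, 12²≡33, 13²≡21, 14²≡11, 15²≡3, 16²≡34, 17²≡30, 18²≡28 (mod 37).
So the quadratic residues mod 37 are {1, 3, 4, 7, 9, 10, 11, 12, 16, 21, 25, 26, 27, 28, 30, 33, 34, 36}.

1 3 4 7 9 10 11 12 16 21 25 26 27 28 30 33 34 36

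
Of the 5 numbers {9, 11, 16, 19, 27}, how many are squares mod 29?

(9/29) = +1 → QR.
(11/29) = -1 → non-residue.
(16/29) = +1 → QR.
(19/29) = -1 → non-residue.
(27/29) = -1 → non-residue.
Total quadratic residues among the 5: 2.

2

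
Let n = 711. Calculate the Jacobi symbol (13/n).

Reciprocity: 13 ≡ 1 and 711 ≡ 3 (mod 4), so (13/711) = +(711/13).
Reduce top mod 13: now compute (9/13).
Reciprocity: 9 ≡ 1 and 13 ≡ 1 (mod 4), so (9/13) = +(13/9).
Reduce top mod 9: now compute (4/9).
Pull out 2^2: since 9 ≡ 1 (mod 8), (2/9) = +1, so (2/9)^2 = +1.
Reached (1/9) = 1. Collecting the sign flips along the way, the symbol is +1.

1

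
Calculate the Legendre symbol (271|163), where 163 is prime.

First reduce: 271 ≡ 108 (mod 163).
Pull out 2^2: since 163 ≡ 3 (mod 8), (2/163) = -1, so (2/163)^2 = +1.
Reciprocity: 27 ≡ 3 and 163 ≡ 3 (mod 4), so (27/163) = −(163/27).
Reduce top mod 27: now compute (1/27).
Reached (1/27) = 1. Collecting the sign flips along the way, the symbol is -1.

-1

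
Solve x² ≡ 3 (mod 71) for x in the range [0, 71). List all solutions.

28, 43

Since 71 ≡ 3 (mod 4), a square root of 3 is 3^((71+1)/4) = 3^18 mod 71.
Repeated squaring: 3^2≡9, 3^4≡10, 3^8≡29, 3^16≡60 (mod 71).
3^18 = 3^(16+2) ≡ 43 (mod 71).
Check: 43² = 1849 ≡ 3 (mod 71). The two roots are 28 and 43.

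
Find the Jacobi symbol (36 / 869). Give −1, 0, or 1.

Pull out 2^2: since 869 ≡ 5 (mod 8), (2/869) = -1, so (2/869)^2 = +1.
Reciprocity: 9 ≡ 1 and 869 ≡ 1 (mod 4), so (9/869) = +(869/9).
Reduce top mod 9: now compute (5/9).
Reciprocity: 5 ≡ 1 and 9 ≡ 1 (mod 4), so (5/9) = +(9/5).
Reduce top mod 5: now compute (4/5).
Pull out 2^2: since 5 ≡ 5 (mod 8), (2/5) = -1, so (2/5)^2 = +1.
Reached (1/5) = 1. Collecting the sign flips along the way, the symbol is +1.

1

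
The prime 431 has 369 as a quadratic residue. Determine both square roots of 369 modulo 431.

Since 431 ≡ 3 (mod 4), a square root of 369 is 369^((431+1)/4) = 369^108 mod 431.
Repeated squaring: 369^2≡396, 369^4≡363, 369^8≡314, 369^16≡328, 369^32≡265, 369^64≡403 (mod 431).
369^108 = 369^(64+32+8+4) ≡ 119 (mod 431).
Check: 119² = 14161 ≡ 369 (mod 431). The two roots are 119 and 312.

119, 312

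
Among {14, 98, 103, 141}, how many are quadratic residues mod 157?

2

(14/157) = +1 → QR.
(98/157) = -1 → non-residue.
(103/157) = -1 → non-residue.
(141/157) = +1 → QR.
Total quadratic residues among the 4: 2.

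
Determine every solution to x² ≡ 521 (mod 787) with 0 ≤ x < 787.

Since 787 ≡ 3 (mod 4), a square root of 521 is 521^((787+1)/4) = 521^197 mod 787.
Repeated squaring: 521^2≡713, 521^4≡754, 521^8≡302, 521^16≡699, 521^32≡661, 521^64≡136, 521^128≡395 (mod 787).
521^197 = 521^(128+64+4+1) ≡ 287 (mod 787).
Check: 287² = 82369 ≡ 521 (mod 787). The two roots are 287 and 500.

287, 500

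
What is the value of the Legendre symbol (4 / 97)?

Pull out 2^2: since 97 ≡ 1 (mod 8), (2/97) = +1, so (2/97)^2 = +1.
Reached (1/97) = 1. Collecting the sign flips along the way, the symbol is +1.

1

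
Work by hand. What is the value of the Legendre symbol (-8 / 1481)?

First reduce: -8 ≡ 1473 (mod 1481).
Reciprocity: 1473 ≡ 1 and 1481 ≡ 1 (mod 4), so (1473/1481) = +(1481/1473).
Reduce top mod 1473: now compute (8/1473).
Pull out 2^3: since 1473 ≡ 1 (mod 8), (2/1473) = +1, so (2/1473)^3 = +1.
Reached (1/1473) = 1. Collecting the sign flips along the way, the symbol is +1.

1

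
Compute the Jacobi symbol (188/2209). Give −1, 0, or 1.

Pull out 2^2: since 2209 ≡ 1 (mod 8), (2/2209) = +1, so (2/2209)^2 = +1.
Reciprocity: 47 ≡ 3 and 2209 ≡ 1 (mod 4), so (47/2209) = +(2209/47).
Reduce top mod 47: now compute (0/47).
Top reduces to 0: gcd > 1, so the symbol is 0.

0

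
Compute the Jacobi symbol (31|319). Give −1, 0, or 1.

Reciprocity: 31 ≡ 3 and 319 ≡ 3 (mod 4), so (31/319) = −(319/31).
Reduce top mod 31: now compute (9/31).
Reciprocity: 9 ≡ 1 and 31 ≡ 3 (mod 4), so (9/31) = +(31/9).
Reduce top mod 9: now compute (4/9).
Pull out 2^2: since 9 ≡ 1 (mod 8), (2/9) = +1, so (2/9)^2 = +1.
Reached (1/9) = 1. Collecting the sign flips along the way, the symbol is -1.

-1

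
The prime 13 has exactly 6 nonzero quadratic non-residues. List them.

2 5 6 7 8 11

Square k = 1,…,6 (k and 13−k give the same square):
1²=1, 2²=4, 3²=9, 4²≡3, 5²≡12, 6²≡10 (mod 13).
The residues are {1, 3, 4, 9, 10, 12}; the non-residues are the remaining 6 nonzero classes.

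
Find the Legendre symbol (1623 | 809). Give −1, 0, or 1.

First reduce: 1623 ≡ 5 (mod 809).
Reciprocity: 5 ≡ 1 and 809 ≡ 1 (mod 4), so (5/809) = +(809/5).
Reduce top mod 5: now compute (4/5).
Pull out 2^2: since 5 ≡ 5 (mod 8), (2/5) = -1, so (2/5)^2 = +1.
Reached (1/5) = 1. Collecting the sign flips along the way, the symbol is +1.

1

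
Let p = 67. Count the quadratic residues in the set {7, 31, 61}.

0

(7/67) = -1 → non-residue.
(31/67) = -1 → non-residue.
(61/67) = -1 → non-residue.
Total quadratic residues among the 3: 0.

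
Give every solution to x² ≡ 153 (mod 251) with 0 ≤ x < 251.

116, 135

Since 251 ≡ 3 (mod 4), a square root of 153 is 153^((251+1)/4) = 153^63 mod 251.
Repeated squaring: 153^2≡66, 153^4≡89, 153^8≡140, 153^16≡22, 153^32≡233 (mod 251).
153^63 = 153^(32+16+8+4+2+1) ≡ 135 (mod 251).
Check: 135² = 18225 ≡ 153 (mod 251). The two roots are 116 and 135.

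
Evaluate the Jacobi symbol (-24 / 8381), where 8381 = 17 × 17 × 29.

First reduce: -24 ≡ 8357 (mod 8381).
Reciprocity: 8357 ≡ 1 and 8381 ≡ 1 (mod 4), so (8357/8381) = +(8381/8357).
Reduce top mod 8357: now compute (24/8357).
Pull out 2^3: since 8357 ≡ 5 (mod 8), (2/8357) = -1, so (2/8357)^3 = -1.
Reciprocity: 3 ≡ 3 and 8357 ≡ 1 (mod 4), so (3/8357) = +(8357/3).
Reduce top mod 3: now compute (2/3).
Pull out 2: since 3 ≡ 3 (mod 8), (2/3) = -1.
Reached (1/3) = 1. Collecting the sign flips along the way, the symbol is +1.

1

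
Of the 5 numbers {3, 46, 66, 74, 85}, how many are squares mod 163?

(3/163) = -1 → non-residue.
(46/163) = +1 → QR.
(66/163) = -1 → non-residue.
(74/163) = +1 → QR.
(85/163) = +1 → QR.
Total quadratic residues among the 5: 3.

3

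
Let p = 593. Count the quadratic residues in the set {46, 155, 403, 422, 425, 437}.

4

(46/593) = +1 → QR.
(155/593) = -1 → non-residue.
(403/593) = -1 → non-residue.
(422/593) = +1 → QR.
(425/593) = +1 → QR.
(437/593) = +1 → QR.
Total quadratic residues among the 6: 4.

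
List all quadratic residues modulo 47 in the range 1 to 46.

Square k = 1,…,23 (k and 47−k give the same square):
1²=1, 2²=4, 3²=9, 4²=16, 5²=25, 6²=36, 7²≡2, 8²≡17, 9²≡34, 10²≡6, 11²≡27, 12²≡3, 13²≡28, 14²≡8, 15²≡37, 16²≡21, 17²≡7, 18²≡42, 19²≡32, 20²≡24, 21²≡18, 22²≡14, 23²≡12 (mod 47).
So the quadratic residues mod 47 are {1, 2, 3, 4, 6, 7, 8, 9, 12, 14, 16, 17, 18, 21, 24, 25, 27, 28, 32, 34, 36, 37, 42}.

1, 2, 3, 4, 6, 7, 8, 9, 12, 14, 16, 17, 18, 21, 24, 25, 27, 28, 32, 34, 36, 37, 42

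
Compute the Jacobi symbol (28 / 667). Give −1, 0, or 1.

-1

Pull out 2^2: since 667 ≡ 3 (mod 8), (2/667) = -1, so (2/667)^2 = +1.
Reciprocity: 7 ≡ 3 and 667 ≡ 3 (mod 4), so (7/667) = −(667/7).
Reduce top mod 7: now compute (2/7).
Pull out 2: since 7 ≡ 7 (mod 8), (2/7) = +1.
Reached (1/7) = 1. Collecting the sign flips along the way, the symbol is -1.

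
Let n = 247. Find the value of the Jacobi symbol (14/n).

-1

Pull out 2: since 247 ≡ 7 (mod 8), (2/247) = +1.
Reciprocity: 7 ≡ 3 and 247 ≡ 3 (mod 4), so (7/247) = −(247/7).
Reduce top mod 7: now compute (2/7).
Pull out 2: since 7 ≡ 7 (mod 8), (2/7) = +1.
Reached (1/7) = 1. Collecting the sign flips along the way, the symbol is -1.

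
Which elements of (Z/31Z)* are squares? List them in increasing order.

Square k = 1,…,15 (k and 31−k give the same square):
1²=1, 2²=4, 3²=9, 4²=16, 5²=25, 6²≡5, 7²≡18, 8²≡2, 9²≡19, 10²≡7, 11²≡28, 12²≡20, 13²≡14, 14²≡10, 15²≡8 (mod 31).
So the quadratic residues mod 31 are {1, 2, 4, 5, 7, 8, 9, 10, 14, 16, 18, 19, 20, 25, 28}.

1,2,4,5,7,8,9,10,14,16,18,19,20,25,28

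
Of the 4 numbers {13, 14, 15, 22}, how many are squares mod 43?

(13/43) = +1 → QR.
(14/43) = +1 → QR.
(15/43) = +1 → QR.
(22/43) = -1 → non-residue.
Total quadratic residues among the 4: 3.

3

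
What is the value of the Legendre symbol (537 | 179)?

0

First reduce: 537 ≡ 0 (mod 179).
Top reduces to 0: gcd > 1, so the symbol is 0.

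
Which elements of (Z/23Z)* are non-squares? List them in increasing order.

Square k = 1,…,11 (k and 23−k give the same square):
1²=1, 2²=4, 3²=9, 4²=16, 5²≡2, 6²≡13, 7²≡3, 8²≡18, 9²≡12, 10²≡8, 11²≡6 (mod 23).
The residues are {1, 2, 3, 4, 6, 8, 9, 12, 13, 16, 18}; the non-residues are the remaining 11 nonzero classes.

5, 7, 10, 11, 14, 15, 17, 19, 20, 21, 22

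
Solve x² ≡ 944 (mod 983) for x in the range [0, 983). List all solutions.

180, 803

Since 983 ≡ 3 (mod 4), a square root of 944 is 944^((983+1)/4) = 944^246 mod 983.
Repeated squaring: 944^2≡538, 944^4≡442, 944^8≡730, 944^16≡114, 944^32≡217, 944^64≡888, 944^128≡178 (mod 983).
944^246 = 944^(128+64+32+16+4+2) ≡ 803 (mod 983).
Check: 803² = 644809 ≡ 944 (mod 983). The two roots are 180 and 803.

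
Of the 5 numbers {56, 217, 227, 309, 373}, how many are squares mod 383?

5

(56/383) = +1 → QR.
(217/383) = +1 → QR.
(227/383) = +1 → QR.
(309/383) = +1 → QR.
(373/383) = +1 → QR.
Total quadratic residues among the 5: 5.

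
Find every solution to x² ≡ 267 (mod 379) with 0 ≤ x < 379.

159, 220

Since 379 ≡ 3 (mod 4), a square root of 267 is 267^((379+1)/4) = 267^95 mod 379.
Repeated squaring: 267^2≡37, 267^4≡232, 267^8≡6, 267^16≡36, 267^32≡159, 267^64≡267 (mod 379).
267^95 = 267^(64+16+8+4+2+1) ≡ 159 (mod 379).
Check: 159² = 25281 ≡ 267 (mod 379). The two roots are 159 and 220.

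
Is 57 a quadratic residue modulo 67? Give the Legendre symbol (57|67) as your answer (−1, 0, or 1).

Euler's criterion: (57/67) ≡ 57^33 (mod 67).
57^2 ≡ 33 (mod 67)
57^4 ≡ 17 (mod 67)
57^8 ≡ 21 (mod 67)
57^16 ≡ 39 (mod 67)
57^32 ≡ 47 (mod 67)
57^33 = 57^(32+1) ≡ 66 (mod 67).
Result is 66 ≡ −1, so (57/67) = −1.

-1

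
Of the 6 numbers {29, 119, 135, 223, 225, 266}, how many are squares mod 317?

4

(29/317) = -1 → non-residue.
(119/317) = -1 → non-residue.
(135/317) = +1 → QR.
(223/317) = +1 → QR.
(225/317) = +1 → QR.
(266/317) = +1 → QR.
Total quadratic residues among the 6: 4.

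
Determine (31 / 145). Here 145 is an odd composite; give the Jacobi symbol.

Reciprocity: 31 ≡ 3 and 145 ≡ 1 (mod 4), so (31/145) = +(145/31).
Reduce top mod 31: now compute (21/31).
Reciprocity: 21 ≡ 1 and 31 ≡ 3 (mod 4), so (21/31) = +(31/21).
Reduce top mod 21: now compute (10/21).
Pull out 2: since 21 ≡ 5 (mod 8), (2/21) = -1.
Reciprocity: 5 ≡ 1 and 21 ≡ 1 (mod 4), so (5/21) = +(21/5).
Reduce top mod 5: now compute (1/5).
Reached (1/5) = 1. Collecting the sign flips along the way, the symbol is -1.

-1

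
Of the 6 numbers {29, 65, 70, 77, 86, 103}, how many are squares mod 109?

1

(29/109) = +1 → QR.
(65/109) = -1 → non-residue.
(70/109) = -1 → non-residue.
(77/109) = -1 → non-residue.
(86/109) = -1 → non-residue.
(103/109) = -1 → non-residue.
Total quadratic residues among the 6: 1.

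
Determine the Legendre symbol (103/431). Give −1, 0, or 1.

Euler's criterion: (103/431) ≡ 103^215 (mod 431).
103^2 ≡ 265 (mod 431)
103^4 ≡ 403 (mod 431)
103^8 ≡ 353 (mod 431)
103^16 ≡ 50 (mod 431)
103^32 ≡ 345 (mod 431)
103^64 ≡ 69 (mod 431)
103^128 ≡ 20 (mod 431)
103^215 = 103^(128+64+16+4+2+1) ≡ 430 (mod 431).
Result is 430 ≡ −1, so (103/431) = −1.

-1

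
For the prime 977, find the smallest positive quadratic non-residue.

3

(2/977) = +1, so 2 is a residue.
(3/977) = −1, so 3 is the smallest positive non-residue mod 977.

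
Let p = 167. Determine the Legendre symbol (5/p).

Euler's criterion: (5/167) ≡ 5^83 (mod 167).
5^2 ≡ 25 (mod 167)
5^4 ≡ 124 (mod 167)
5^8 ≡ 12 (mod 167)
5^16 ≡ 144 (mod 167)
5^32 ≡ 28 (mod 167)
5^64 ≡ 116 (mod 167)
5^83 = 5^(64+16+2+1) ≡ 166 (mod 167).
Result is 166 ≡ −1, so (5/167) = −1.

-1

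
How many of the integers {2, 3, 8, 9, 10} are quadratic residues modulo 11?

(2/11) = -1 → non-residue.
(3/11) = +1 → QR.
(8/11) = -1 → non-residue.
(9/11) = +1 → QR.
(10/11) = -1 → non-residue.
Total quadratic residues among the 5: 2.

2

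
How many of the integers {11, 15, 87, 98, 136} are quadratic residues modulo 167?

(11/167) = +1 → QR.
(15/167) = -1 → non-residue.
(87/167) = +1 → QR.
(98/167) = +1 → QR.
(136/167) = -1 → non-residue.
Total quadratic residues among the 5: 3.

3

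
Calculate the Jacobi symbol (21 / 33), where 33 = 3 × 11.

0

Reciprocity: 21 ≡ 1 and 33 ≡ 1 (mod 4), so (21/33) = +(33/21).
Reduce top mod 21: now compute (12/21).
Pull out 2^2: since 21 ≡ 5 (mod 8), (2/21) = -1, so (2/21)^2 = +1.
Reciprocity: 3 ≡ 3 and 21 ≡ 1 (mod 4), so (3/21) = +(21/3).
Reduce top mod 3: now compute (0/3).
Top reduces to 0: gcd > 1, so the symbol is 0.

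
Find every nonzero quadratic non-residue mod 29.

2 3 8 10 11 12 14 15 17 18 19 21 26 27

Square k = 1,…,14 (k and 29−k give the same square):
1²=1, 2²=4, 3²=9, 4²=16, 5²=25, 6²≡7, 7²≡20, 8²≡6, 9²≡23, 10²≡13, 11²≡5, 12²≡28, 13²≡24, 14²≡22 (mod 29).
The residues are {1, 4, 5, 6, 7, 9, 13, 16, 20, 22, 23, 24, 25, 28}; the non-residues are the remaining 14 nonzero classes.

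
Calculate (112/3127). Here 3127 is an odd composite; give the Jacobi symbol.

1

Pull out 2^4: since 3127 ≡ 7 (mod 8), (2/3127) = +1, so (2/3127)^4 = +1.
Reciprocity: 7 ≡ 3 and 3127 ≡ 3 (mod 4), so (7/3127) = −(3127/7).
Reduce top mod 7: now compute (5/7).
Reciprocity: 5 ≡ 1 and 7 ≡ 3 (mod 4), so (5/7) = +(7/5).
Reduce top mod 5: now compute (2/5).
Pull out 2: since 5 ≡ 5 (mod 8), (2/5) = -1.
Reached (1/5) = 1. Collecting the sign flips along the way, the symbol is +1.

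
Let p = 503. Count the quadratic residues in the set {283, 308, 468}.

(283/503) = +1 → QR.
(308/503) = +1 → QR.
(468/503) = +1 → QR.
Total quadratic residues among the 3: 3.

3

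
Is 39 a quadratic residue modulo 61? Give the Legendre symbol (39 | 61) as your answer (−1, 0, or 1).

1

Reciprocity: 39 ≡ 3 and 61 ≡ 1 (mod 4), so (39/61) = +(61/39).
Reduce top mod 39: now compute (22/39).
Pull out 2: since 39 ≡ 7 (mod 8), (2/39) = +1.
Reciprocity: 11 ≡ 3 and 39 ≡ 3 (mod 4), so (11/39) = −(39/11).
Reduce top mod 11: now compute (6/11).
Pull out 2: since 11 ≡ 3 (mod 8), (2/11) = -1.
Reciprocity: 3 ≡ 3 and 11 ≡ 3 (mod 4), so (3/11) = −(11/3).
Reduce top mod 3: now compute (2/3).
Pull out 2: since 3 ≡ 3 (mod 8), (2/3) = -1.
Reached (1/3) = 1. Collecting the sign flips along the way, the symbol is +1.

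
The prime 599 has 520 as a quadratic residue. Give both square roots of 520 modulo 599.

54, 545

Since 599 ≡ 3 (mod 4), a square root of 520 is 520^((599+1)/4) = 520^150 mod 599.
Repeated squaring: 520^2≡251, 520^4≡106, 520^8≡454, 520^16≡60, 520^32≡6, 520^64≡36, 520^128≡98 (mod 599).
520^150 = 520^(128+16+4+2) ≡ 54 (mod 599).
Check: 54² = 2916 ≡ 520 (mod 599). The two roots are 54 and 545.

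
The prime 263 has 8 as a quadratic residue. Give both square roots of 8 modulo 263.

43, 220

Since 263 ≡ 3 (mod 4), a square root of 8 is 8^((263+1)/4) = 8^66 mod 263.
Repeated squaring: 8^2≡64, 8^4≡151, 8^8≡183, 8^16≡88, 8^32≡117, 8^64≡13 (mod 263).
8^66 = 8^(64+2) ≡ 43 (mod 263).
Check: 43² = 1849 ≡ 8 (mod 263). The two roots are 43 and 220.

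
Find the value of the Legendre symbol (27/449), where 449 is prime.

-1

Reciprocity: 27 ≡ 3 and 449 ≡ 1 (mod 4), so (27/449) = +(449/27).
Reduce top mod 27: now compute (17/27).
Reciprocity: 17 ≡ 1 and 27 ≡ 3 (mod 4), so (17/27) = +(27/17).
Reduce top mod 17: now compute (10/17).
Pull out 2: since 17 ≡ 1 (mod 8), (2/17) = +1.
Reciprocity: 5 ≡ 1 and 17 ≡ 1 (mod 4), so (5/17) = +(17/5).
Reduce top mod 5: now compute (2/5).
Pull out 2: since 5 ≡ 5 (mod 8), (2/5) = -1.
Reached (1/5) = 1. Collecting the sign flips along the way, the symbol is -1.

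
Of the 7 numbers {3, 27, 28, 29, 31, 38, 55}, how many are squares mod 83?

(3/83) = +1 → QR.
(27/83) = +1 → QR.
(28/83) = +1 → QR.
(29/83) = +1 → QR.
(31/83) = +1 → QR.
(38/83) = +1 → QR.
(55/83) = -1 → non-residue.
Total quadratic residues among the 7: 6.

6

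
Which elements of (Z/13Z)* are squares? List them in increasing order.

1 3 4 9 10 12

Square k = 1,…,6 (k and 13−k give the same square):
1²=1, 2²=4, 3²=9, 4²≡3, 5²≡12, 6²≡10 (mod 13).
So the quadratic residues mod 13 are {1, 3, 4, 9, 10, 12}.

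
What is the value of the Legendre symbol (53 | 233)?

Reciprocity: 53 ≡ 1 and 233 ≡ 1 (mod 4), so (53/233) = +(233/53).
Reduce top mod 53: now compute (21/53).
Reciprocity: 21 ≡ 1 and 53 ≡ 1 (mod 4), so (21/53) = +(53/21).
Reduce top mod 21: now compute (11/21).
Reciprocity: 11 ≡ 3 and 21 ≡ 1 (mod 4), so (11/21) = +(21/11).
Reduce top mod 11: now compute (10/11).
Pull out 2: since 11 ≡ 3 (mod 8), (2/11) = -1.
Reciprocity: 5 ≡ 1 and 11 ≡ 3 (mod 4), so (5/11) = +(11/5).
Reduce top mod 5: now compute (1/5).
Reached (1/5) = 1. Collecting the sign flips along the way, the symbol is -1.

-1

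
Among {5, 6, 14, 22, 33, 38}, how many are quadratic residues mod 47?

2

(5/47) = -1 → non-residue.
(6/47) = +1 → QR.
(14/47) = +1 → QR.
(22/47) = -1 → non-residue.
(33/47) = -1 → non-residue.
(38/47) = -1 → non-residue.
Total quadratic residues among the 6: 2.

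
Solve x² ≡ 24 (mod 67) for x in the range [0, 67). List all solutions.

Since 67 ≡ 3 (mod 4), a square root of 24 is 24^((67+1)/4) = 24^17 mod 67.
Repeated squaring: 24^2≡40, 24^4≡59, 24^8≡64, 24^16≡9 (mod 67).
24^17 = 24^(16+1) ≡ 15 (mod 67).
Check: 15² = 225 ≡ 24 (mod 67). The two roots are 15 and 52.

15, 52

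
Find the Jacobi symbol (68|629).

0

Pull out 2^2: since 629 ≡ 5 (mod 8), (2/629) = -1, so (2/629)^2 = +1.
Reciprocity: 17 ≡ 1 and 629 ≡ 1 (mod 4), so (17/629) = +(629/17).
Reduce top mod 17: now compute (0/17).
Top reduces to 0: gcd > 1, so the symbol is 0.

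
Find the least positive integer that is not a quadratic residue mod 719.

11

(2/719) = +1, so 2 is a residue.
(3/719) = +1, so 3 is a residue.
(4/719) = +1, so 4 is a residue.
(5/719) = +1, so 5 is a residue.
(6/719) = +1, so 6 is a residue.
(7/719) = +1, so 7 is a residue.
(8/719) = +1, so 8 is a residue.
(9/719) = +1, so 9 is a residue.
(10/719) = +1, so 10 is a residue.
(11/719) = −1, so 11 is the smallest positive non-residue mod 719.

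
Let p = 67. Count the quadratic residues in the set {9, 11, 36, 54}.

3

(9/67) = +1 → QR.
(11/67) = -1 → non-residue.
(36/67) = +1 → QR.
(54/67) = +1 → QR.
Total quadratic residues among the 4: 3.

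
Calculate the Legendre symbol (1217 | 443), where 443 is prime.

1

First reduce: 1217 ≡ 331 (mod 443).
Reciprocity: 331 ≡ 3 and 443 ≡ 3 (mod 4), so (331/443) = −(443/331).
Reduce top mod 331: now compute (112/331).
Pull out 2^4: since 331 ≡ 3 (mod 8), (2/331) = -1, so (2/331)^4 = +1.
Reciprocity: 7 ≡ 3 and 331 ≡ 3 (mod 4), so (7/331) = −(331/7).
Reduce top mod 7: now compute (2/7).
Pull out 2: since 7 ≡ 7 (mod 8), (2/7) = +1.
Reached (1/7) = 1. Collecting the sign flips along the way, the symbol is +1.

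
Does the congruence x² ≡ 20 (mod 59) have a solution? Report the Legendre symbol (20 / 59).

1

Pull out 2^2: since 59 ≡ 3 (mod 8), (2/59) = -1, so (2/59)^2 = +1.
Reciprocity: 5 ≡ 1 and 59 ≡ 3 (mod 4), so (5/59) = +(59/5).
Reduce top mod 5: now compute (4/5).
Pull out 2^2: since 5 ≡ 5 (mod 8), (2/5) = -1, so (2/5)^2 = +1.
Reached (1/5) = 1. Collecting the sign flips along the way, the symbol is +1.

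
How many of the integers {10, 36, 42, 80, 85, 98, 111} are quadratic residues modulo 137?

2

(10/137) = -1 → non-residue.
(36/137) = +1 → QR.
(42/137) = -1 → non-residue.
(80/137) = -1 → non-residue.
(85/137) = -1 → non-residue.
(98/137) = +1 → QR.
(111/137) = -1 → non-residue.
Total quadratic residues among the 7: 2.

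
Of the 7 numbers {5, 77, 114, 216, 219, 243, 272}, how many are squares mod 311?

4

(5/311) = +1 → QR.
(77/311) = -1 → non-residue.
(114/311) = -1 → non-residue.
(216/311) = +1 → QR.
(219/311) = +1 → QR.
(243/311) = +1 → QR.
(272/311) = -1 → non-residue.
Total quadratic residues among the 7: 4.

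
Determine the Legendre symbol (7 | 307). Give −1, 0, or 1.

Euler's criterion: (7/307) ≡ 7^153 (mod 307).
7^2 ≡ 49 (mod 307)
7^4 ≡ 252 (mod 307)
7^8 ≡ 262 (mod 307)
7^16 ≡ 183 (mod 307)
7^32 ≡ 26 (mod 307)
7^64 ≡ 62 (mod 307)
7^128 ≡ 160 (mod 307)
7^153 = 7^(128+16+8+1) ≡ 1 (mod 307).
Result is 1, so (7/307) = 1.

1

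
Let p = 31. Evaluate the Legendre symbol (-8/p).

Euler's criterion: (-8/31) ≡ 23^15 (mod 31).
23^2 ≡ 2 (mod 31)
23^4 ≡ 4 (mod 31)
23^8 ≡ 16 (mod 31)
23^15 = 23^(8+4+2+1) ≡ 30 (mod 31).
Result is 30 ≡ −1, so (-8/31) = −1.

-1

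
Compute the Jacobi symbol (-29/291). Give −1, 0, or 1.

First reduce: -29 ≡ 262 (mod 291).
Pull out 2: since 291 ≡ 3 (mod 8), (2/291) = -1.
Reciprocity: 131 ≡ 3 and 291 ≡ 3 (mod 4), so (131/291) = −(291/131).
Reduce top mod 131: now compute (29/131).
Reciprocity: 29 ≡ 1 and 131 ≡ 3 (mod 4), so (29/131) = +(131/29).
Reduce top mod 29: now compute (15/29).
Reciprocity: 15 ≡ 3 and 29 ≡ 1 (mod 4), so (15/29) = +(29/15).
Reduce top mod 15: now compute (14/15).
Pull out 2: since 15 ≡ 7 (mod 8), (2/15) = +1.
Reciprocity: 7 ≡ 3 and 15 ≡ 3 (mod 4), so (7/15) = −(15/7).
Reduce top mod 7: now compute (1/7).
Reached (1/7) = 1. Collecting the sign flips along the way, the symbol is -1.

-1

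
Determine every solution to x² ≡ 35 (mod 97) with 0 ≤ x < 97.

97 ≡ 1 (mod 4), so we find a root by search.
Trying successive values, 36² = 1296 ≡ 35 (mod 97). The other root is 97 − 36 = 61.

36, 61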